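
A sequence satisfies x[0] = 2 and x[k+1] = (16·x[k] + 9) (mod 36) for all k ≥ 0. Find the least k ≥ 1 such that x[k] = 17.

2

We have x[0] = 2, x[1] = 5, x[2] = 17, x[3] = 29, x[4] = 5.
Since x[4] = x[1] = 5, the sequence is eventually periodic: after a pre-period of length 1 it cycles with period 3.
The value 17 first appears (with k ≥ 1) at x[2].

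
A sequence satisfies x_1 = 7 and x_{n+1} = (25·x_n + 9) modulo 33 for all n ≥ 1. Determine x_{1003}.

22

Listing terms: x_1 = 7; x_2 = 19; x_3 = 22; x_4 = 31; x_5 = 25; x_6 = 7.
Since x_6 = x_1 = 7, the sequence is periodic with period 5.
(1003 - 1) mod 5 = 2, so x_{1003} = x_3 = 22.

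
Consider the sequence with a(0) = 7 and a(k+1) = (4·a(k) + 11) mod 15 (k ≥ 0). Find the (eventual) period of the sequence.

6

We have a(0) = 7,  a(1) = 9,  a(2) = 2,  a(3) = 4,  a(4) = 12,  a(5) = 14,  a(6) = 7.
Since a(6) = a(0) = 7, the sequence is periodic with period 6.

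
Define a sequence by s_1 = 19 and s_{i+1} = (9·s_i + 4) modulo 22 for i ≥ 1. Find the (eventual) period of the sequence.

5

Listing terms: s_1 = 19, s_2 = 21, s_3 = 17, s_4 = 3, s_5 = 9, s_6 = 19.
Since s_6 = s_1 = 19, the sequence is periodic with period 5.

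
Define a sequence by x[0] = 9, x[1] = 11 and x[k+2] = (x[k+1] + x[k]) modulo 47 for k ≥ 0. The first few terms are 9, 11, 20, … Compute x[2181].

Listing terms: x[0] = 9, x[1] = 11, x[2] = 20, x[3] = 31, x[4] = 4, x[5] = 35, x[6] = 39, x[7] = 27, x[8] = 19, x[9] = 46, x[10] = 18, x[11] = 17, x[12] = 35, x[13] = 5, x[14] = 40, x[15] = 45, x[16] = 38, x[17] = 36, x[18] = 27, x[19] = 16, x[20] = 43, x[21] = 12, x[22] = 8, x[23] = 20, x[24] = 28, x[25] = 1, x[26] = 29, x[27] = 30, x[28] = 12, x[29] = 42, x[30] = 7, x[31] = 2, x[32] = 9, x[33] = 11.
The sequence repeats with period 32.
(2181 - 0) mod 32 = 5, so x[2181] = x[5] = 35.

35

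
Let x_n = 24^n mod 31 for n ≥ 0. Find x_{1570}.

Computing terms: x_0 = 1, x_1 = 24, x_2 = 18, x_3 = 29, x_4 = 14, x_5 = 26, x_6 = 4, x_7 = 3, x_8 = 10, x_9 = 23, x_{10} = 25, x_{11} = 11, x_{12} = 16, x_{13} = 12, x_{14} = 9, x_{15} = 30, x_{16} = 7, x_{17} = 13, x_{18} = 2, x_{19} = 17, x_{20} = 5, x_{21} = 27, x_{22} = 28, x_{23} = 21, x_{24} = 8, x_{25} = 6, x_{26} = 20, x_{27} = 15, x_{28} = 19, x_{29} = 22, x_{30} = 1.
Since x_{30} = x_0 = 1, the sequence is periodic with period 30.
(1570 - 0) mod 30 = 10, so x_{1570} = x_{10} = 25.

25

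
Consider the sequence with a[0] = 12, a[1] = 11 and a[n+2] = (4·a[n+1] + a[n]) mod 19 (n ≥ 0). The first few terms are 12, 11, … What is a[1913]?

1

a[0] = 12, a[1] = 11, a[2] = 18, a[3] = 7, a[4] = 8, a[5] = 1, a[6] = 12, a[7] = 11.
Since (a[6], a[7]) = (a[0], a[1]) = (12, 11) (two consecutive terms determine the rest), the sequence is periodic with period 6.
So a[1913] = a[0 + ((1913-0) mod 6)] = a[5] = 1.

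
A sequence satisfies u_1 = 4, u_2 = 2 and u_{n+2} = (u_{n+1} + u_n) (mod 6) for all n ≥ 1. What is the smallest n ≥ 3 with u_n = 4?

Listing terms: u_1 = 4,  u_2 = 2,  u_3 = 0,  u_4 = 2,  u_5 = 2,  u_6 = 4,  u_7 = 0,  u_8 = 4,  u_9 = 4,  u_{10} = 2.
The sequence repeats with period 8.
The value 4 first appears (with n ≥ 3) at u_6.

6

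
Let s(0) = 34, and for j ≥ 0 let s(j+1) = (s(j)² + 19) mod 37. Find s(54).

29

Listing terms: s(0) = 34,  s(1) = 28,  s(2) = 26,  s(3) = 29,  s(4) = 9,  s(5) = 26.
Since s(5) = s(2) = 26, the sequence is eventually periodic: after a pre-period of length 2 it cycles with period 3.
For j ≥ 2, s(j) depends only on (j - 2) mod 3. (54 - 2) mod 3 = 1, so s(54) = s(3) = 29.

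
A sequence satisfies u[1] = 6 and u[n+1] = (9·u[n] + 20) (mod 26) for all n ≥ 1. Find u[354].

u[1] = 6; u[2] = 22; u[3] = 10; u[4] = 6.
The sequence repeats with period 3.
So u[354] = u[1 + ((354-1) mod 3)] = u[3] = 10.

10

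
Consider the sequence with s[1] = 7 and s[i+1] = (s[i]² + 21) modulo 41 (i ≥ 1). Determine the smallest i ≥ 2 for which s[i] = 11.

We have s[1] = 7,  s[2] = 29,  s[3] = 1,  s[4] = 22,  s[5] = 13,  s[6] = 26,  s[7] = 0,  s[8] = 21,  s[9] = 11,  s[10] = 19,  s[11] = 13.
Since s[11] = s[5] = 13, the sequence is eventually periodic: after a pre-period of length 4 it cycles with period 6.
The value 11 first appears (with i ≥ 2) at s[9].

9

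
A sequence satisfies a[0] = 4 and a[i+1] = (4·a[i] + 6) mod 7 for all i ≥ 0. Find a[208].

We have a[0] = 4, a[1] = 1, a[2] = 3, a[3] = 4.
Since a[3] = a[0] = 4, the sequence is periodic with period 3.
(208 - 0) mod 3 = 1, so a[208] = a[1] = 1.

1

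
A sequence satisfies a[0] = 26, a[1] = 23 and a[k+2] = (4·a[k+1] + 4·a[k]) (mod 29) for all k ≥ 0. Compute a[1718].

We have a[0] = 26; a[1] = 23; a[2] = 22; a[3] = 6; a[4] = 25; a[5] = 8; a[6] = 16; a[7] = 9; a[8] = 13; a[9] = 1; a[10] = 27; a[11] = 25; a[12] = 5; a[13] = 4; a[14] = 7; a[15] = 15; a[16] = 1; a[17] = 6; a[18] = 28; a[19] = 20; a[20] = 18; a[21] = 7; a[22] = 13; a[23] = 22; a[24] = 24; a[25] = 10; a[26] = 20; a[27] = 4; a[28] = 9; a[29] = 23; a[30] = 12; a[31] = 24; a[32] = 28; a[33] = 5; a[34] = 16; a[35] = 26; a[36] = 23.
Since (a[35], a[36]) = (a[0], a[1]) = (26, 23) (two consecutive terms determine the rest), the sequence is periodic with period 35.
So a[1718] = a[0 + ((1718-0) mod 35)] = a[3] = 6.

6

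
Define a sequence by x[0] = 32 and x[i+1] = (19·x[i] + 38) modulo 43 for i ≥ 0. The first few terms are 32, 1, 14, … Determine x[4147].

Listing terms: x[0] = 32; x[1] = 1; x[2] = 14; x[3] = 3; x[4] = 9; x[5] = 37; x[6] = 10; x[7] = 13; x[8] = 27; x[9] = 35; x[10] = 15; x[11] = 22; x[12] = 26; x[13] = 16; x[14] = 41; x[15] = 0; x[16] = 38; x[17] = 29; x[18] = 30; x[19] = 6; x[20] = 23; x[21] = 2; x[22] = 33; x[23] = 20; x[24] = 31; x[25] = 25; x[26] = 40; x[27] = 24; x[28] = 21; x[29] = 7; x[30] = 42; x[31] = 19; x[32] = 12; x[33] = 8; x[34] = 18; x[35] = 36; x[36] = 34; x[37] = 39; x[38] = 5; x[39] = 4; x[40] = 28; x[41] = 11; x[42] = 32.
Since x[42] = x[0] = 32, the sequence is periodic with period 42.
So x[4147] = x[0 + ((4147-0) mod 42)] = x[31] = 19.

19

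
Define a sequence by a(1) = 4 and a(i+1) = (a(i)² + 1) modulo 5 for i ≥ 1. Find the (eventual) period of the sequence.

Listing terms: a(1) = 4, a(2) = 2, a(3) = 0, a(4) = 1, a(5) = 2.
Since a(5) = a(2) = 2, the sequence is eventually periodic: after a pre-period of length 1 it cycles with period 3.

3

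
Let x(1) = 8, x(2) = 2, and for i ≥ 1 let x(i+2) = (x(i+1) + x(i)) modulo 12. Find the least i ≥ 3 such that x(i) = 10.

3

We have x(1) = 8, x(2) = 2, x(3) = 10, x(4) = 0, x(5) = 10, x(6) = 10, x(7) = 8, x(8) = 6, x(9) = 2, x(10) = 8, x(11) = 10, x(12) = 6, x(13) = 4, x(14) = 10, x(15) = 2, x(16) = 0, x(17) = 2, x(18) = 2, x(19) = 4, x(20) = 6, x(21) = 10, x(22) = 4, x(23) = 2, x(24) = 6, x(25) = 8, x(26) = 2.
The sequence repeats with period 24.
The value 10 first appears (with i ≥ 3) at x(3).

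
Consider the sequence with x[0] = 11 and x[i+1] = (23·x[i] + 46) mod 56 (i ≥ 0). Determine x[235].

19

Computing terms: x[0] = 11, x[1] = 19, x[2] = 35, x[3] = 11.
The sequence repeats with period 3.
So x[235] = x[0 + ((235-0) mod 3)] = x[1] = 19.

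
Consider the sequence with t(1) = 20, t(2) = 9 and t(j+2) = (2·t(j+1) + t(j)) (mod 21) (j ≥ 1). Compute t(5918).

9

Computing terms: t(1) = 20, t(2) = 9, t(3) = 17, t(4) = 1, t(5) = 19, t(6) = 18, t(7) = 13, t(8) = 2, t(9) = 17, t(10) = 15, t(11) = 5, t(12) = 4, t(13) = 13, t(14) = 9, t(15) = 10, t(16) = 8, t(17) = 5, t(18) = 18, t(19) = 20, t(20) = 16, t(21) = 10, t(22) = 15, t(23) = 19, t(24) = 11, t(25) = 20, t(26) = 9.
The sequence repeats with period 24.
(5918 - 1) mod 24 = 13, so t(5918) = t(14) = 9.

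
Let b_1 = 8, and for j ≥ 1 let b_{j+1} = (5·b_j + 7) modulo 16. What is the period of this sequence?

16

Listing terms: b_1 = 8; b_2 = 15; b_3 = 2; b_4 = 1; b_5 = 12; b_6 = 3; b_7 = 6; b_8 = 5; b_9 = 0; b_{10} = 7; b_{11} = 10; b_{12} = 9; b_{13} = 4; b_{14} = 11; b_{15} = 14; b_{16} = 13; b_{17} = 8.
Since b_{17} = b_1 = 8, the sequence is periodic with period 16.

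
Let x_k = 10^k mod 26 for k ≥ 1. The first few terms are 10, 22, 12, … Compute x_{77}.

Computing terms: x_1 = 10,  x_2 = 22,  x_3 = 12,  x_4 = 16,  x_5 = 4,  x_6 = 14,  x_7 = 10.
The sequence repeats with period 6.
(77 - 1) mod 6 = 4, so x_{77} = x_5 = 4.

4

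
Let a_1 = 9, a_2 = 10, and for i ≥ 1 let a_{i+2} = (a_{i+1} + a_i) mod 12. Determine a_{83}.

4

a_1 = 9, a_2 = 10, a_3 = 7, a_4 = 5, a_5 = 0, a_6 = 5, a_7 = 5, a_8 = 10, a_9 = 3, a_{10} = 1, a_{11} = 4, a_{12} = 5, a_{13} = 9, a_{14} = 2, a_{15} = 11, a_{16} = 1, a_{17} = 0, a_{18} = 1, a_{19} = 1, a_{20} = 2, a_{21} = 3, a_{22} = 5, a_{23} = 8, a_{24} = 1, a_{25} = 9, a_{26} = 10.
The sequence repeats with period 24.
(83 - 1) mod 24 = 10, so a_{83} = a_{11} = 4.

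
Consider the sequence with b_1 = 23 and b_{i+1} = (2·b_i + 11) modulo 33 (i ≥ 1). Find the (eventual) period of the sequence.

Computing terms: b_1 = 23,  b_2 = 24,  b_3 = 26,  b_4 = 30,  b_5 = 5,  b_6 = 21,  b_7 = 20,  b_8 = 18,  b_9 = 14,  b_{10} = 6,  b_{11} = 23.
Since b_{11} = b_1 = 23, the sequence is periodic with period 10.

10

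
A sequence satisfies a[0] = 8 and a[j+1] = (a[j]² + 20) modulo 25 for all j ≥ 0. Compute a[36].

11

We have a[0] = 8; a[1] = 9; a[2] = 1; a[3] = 21; a[4] = 11; a[5] = 16; a[6] = 1.
Since a[6] = a[2] = 1, the sequence is eventually periodic: after a pre-period of length 2 it cycles with period 4.
For j ≥ 2, a[j] depends only on (j - 2) mod 4. (36 - 2) mod 4 = 2, so a[36] = a[4] = 11.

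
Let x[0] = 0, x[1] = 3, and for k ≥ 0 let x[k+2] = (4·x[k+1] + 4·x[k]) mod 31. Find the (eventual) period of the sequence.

Listing terms: x[0] = 0; x[1] = 3; x[2] = 12; x[3] = 29; x[4] = 9; x[5] = 28; x[6] = 24; x[7] = 22; x[8] = 29; x[9] = 18; x[10] = 2; x[11] = 18; x[12] = 18; x[13] = 20; x[14] = 28; x[15] = 6; x[16] = 12; x[17] = 10; x[18] = 26; x[19] = 20; x[20] = 29; x[21] = 10; x[22] = 1; x[23] = 13; x[24] = 25; x[25] = 28; x[26] = 26; x[27] = 30; x[28] = 7; x[29] = 24; x[30] = 0; x[31] = 3.
The sequence repeats with period 30.

30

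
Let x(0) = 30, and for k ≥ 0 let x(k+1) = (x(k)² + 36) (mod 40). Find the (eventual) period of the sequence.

3

Listing terms: x(0) = 30; x(1) = 16; x(2) = 12; x(3) = 20; x(4) = 36; x(5) = 12.
Since x(5) = x(2) = 12, the sequence is eventually periodic: after a pre-period of length 2 it cycles with period 3.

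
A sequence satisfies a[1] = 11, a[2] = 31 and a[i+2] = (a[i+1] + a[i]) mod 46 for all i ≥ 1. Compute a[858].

Listing terms: a[1] = 11, a[2] = 31, a[3] = 42, a[4] = 27, a[5] = 23, a[6] = 4, a[7] = 27, a[8] = 31, a[9] = 12, a[10] = 43, a[11] = 9, a[12] = 6, a[13] = 15, a[14] = 21, a[15] = 36, a[16] = 11, a[17] = 1, a[18] = 12, a[19] = 13, a[20] = 25, a[21] = 38, a[22] = 17, a[23] = 9, a[24] = 26, a[25] = 35, a[26] = 15, a[27] = 4, a[28] = 19, a[29] = 23, a[30] = 42, a[31] = 19, a[32] = 15, a[33] = 34, a[34] = 3, a[35] = 37, a[36] = 40, a[37] = 31, a[38] = 25, a[39] = 10, a[40] = 35, a[41] = 45, a[42] = 34, a[43] = 33, a[44] = 21, a[45] = 8, a[46] = 29, a[47] = 37, a[48] = 20, a[49] = 11, a[50] = 31.
The sequence repeats with period 48.
(858 - 1) mod 48 = 41, so a[858] = a[42] = 34.

34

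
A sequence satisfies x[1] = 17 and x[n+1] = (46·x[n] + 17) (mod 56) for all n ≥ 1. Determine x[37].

3

x[1] = 17, x[2] = 15, x[3] = 35, x[4] = 3, x[5] = 43, x[6] = 35.
Since x[6] = x[3] = 35, the sequence is eventually periodic: after a pre-period of length 2 it cycles with period 3.
For n ≥ 3, x[n] depends only on (n - 3) mod 3. (37 - 3) mod 3 = 1, so x[37] = x[4] = 3.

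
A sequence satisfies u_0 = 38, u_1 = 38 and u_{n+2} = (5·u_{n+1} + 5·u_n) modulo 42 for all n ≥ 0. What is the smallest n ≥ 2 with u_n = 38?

15

We have u_0 = 38, u_1 = 38, u_2 = 2, u_3 = 32, u_4 = 2, u_5 = 2, u_6 = 20, u_7 = 26, u_8 = 20, u_9 = 20, u_{10} = 32, u_{11} = 8, u_{12} = 32, u_{13} = 32, u_{14} = 26, u_{15} = 38, u_{16} = 26, u_{17} = 26, u_{18} = 8, u_{19} = 2, u_{20} = 8, u_{21} = 8, u_{22} = 38, u_{23} = 20, u_{24} = 38, u_{25} = 38.
Since (u_{24}, u_{25}) = (u_0, u_1) = (38, 38) (two consecutive terms determine the rest), the sequence is periodic with period 24.
The value 38 first appears (with n ≥ 2) at u_{15}.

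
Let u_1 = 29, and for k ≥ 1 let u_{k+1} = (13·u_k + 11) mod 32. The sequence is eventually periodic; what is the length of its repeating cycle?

32

We have u_1 = 29,  u_2 = 4,  u_3 = 31,  u_4 = 30,  u_5 = 17,  u_6 = 8,  u_7 = 19,  u_8 = 2,  u_9 = 5,  u_{10} = 12,  u_{11} = 7,  u_{12} = 6,  u_{13} = 25,  u_{14} = 16,  u_{15} = 27,  u_{16} = 10,  u_{17} = 13,  u_{18} = 20,  u_{19} = 15,  u_{20} = 14,  u_{21} = 1,  u_{22} = 24,  u_{23} = 3,  u_{24} = 18,  u_{25} = 21,  u_{26} = 28,  u_{27} = 23,  u_{28} = 22,  u_{29} = 9,  u_{30} = 0,  u_{31} = 11,  u_{32} = 26,  u_{33} = 29.
Since u_{33} = u_1 = 29, the sequence is periodic with period 32.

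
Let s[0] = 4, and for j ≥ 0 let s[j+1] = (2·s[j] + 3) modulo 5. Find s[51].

Listing terms: s[0] = 4, s[1] = 1, s[2] = 0, s[3] = 3, s[4] = 4.
The sequence repeats with period 4.
(51 - 0) mod 4 = 3, so s[51] = s[3] = 3.

3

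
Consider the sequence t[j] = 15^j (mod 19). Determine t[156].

We have t[0] = 1,  t[1] = 15,  t[2] = 16,  t[3] = 12,  t[4] = 9,  t[5] = 2,  t[6] = 11,  t[7] = 13,  t[8] = 5,  t[9] = 18,  t[10] = 4,  t[11] = 3,  t[12] = 7,  t[13] = 10,  t[14] = 17,  t[15] = 8,  t[16] = 6,  t[17] = 14,  t[18] = 1.
The sequence repeats with period 18.
(156 - 0) mod 18 = 12, so t[156] = t[12] = 7.

7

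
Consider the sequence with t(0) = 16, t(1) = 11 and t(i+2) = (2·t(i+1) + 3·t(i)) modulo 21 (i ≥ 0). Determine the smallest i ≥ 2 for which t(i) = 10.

4

We have t(0) = 16, t(1) = 11, t(2) = 7, t(3) = 5, t(4) = 10, t(5) = 14, t(6) = 16, t(7) = 11.
The sequence repeats with period 6.
The value 10 first appears (with i ≥ 2) at t(4).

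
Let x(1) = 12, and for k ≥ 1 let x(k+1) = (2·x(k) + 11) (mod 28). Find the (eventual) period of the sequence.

x(1) = 12, x(2) = 7, x(3) = 25, x(4) = 5, x(5) = 21, x(6) = 25.
Since x(6) = x(3) = 25, the sequence is eventually periodic: after a pre-period of length 2 it cycles with period 3.

3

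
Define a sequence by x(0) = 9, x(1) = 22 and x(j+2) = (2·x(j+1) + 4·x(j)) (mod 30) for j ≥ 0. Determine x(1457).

10

x(0) = 9, x(1) = 22, x(2) = 20, x(3) = 8, x(4) = 6, x(5) = 14, x(6) = 22, x(7) = 10, x(8) = 18, x(9) = 16, x(10) = 14, x(11) = 2, x(12) = 0, x(13) = 8, x(14) = 16, x(15) = 4, x(16) = 12, x(17) = 10, x(18) = 8, x(19) = 26, x(20) = 24, x(21) = 2, x(22) = 10, x(23) = 28, x(24) = 6, x(25) = 4, x(26) = 2, x(27) = 20, x(28) = 18, x(29) = 26, x(30) = 4, x(31) = 22, x(32) = 0, x(33) = 28, x(34) = 26, x(35) = 14, x(36) = 12, x(37) = 20, x(38) = 28, x(39) = 16, x(40) = 24, x(41) = 22, x(42) = 20.
Since (x(41), x(42)) = (x(1), x(2)) = (22, 20) (two consecutive terms determine the rest), the sequence is eventually periodic: after a pre-period of length 1 it cycles with period 40.
For j ≥ 1, x(j) depends only on (j - 1) mod 40. (1457 - 1) mod 40 = 16, so x(1457) = x(17) = 10.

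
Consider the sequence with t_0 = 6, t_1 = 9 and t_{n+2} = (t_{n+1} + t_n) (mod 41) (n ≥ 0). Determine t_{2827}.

Computing terms: t_0 = 6,  t_1 = 9,  t_2 = 15,  t_3 = 24,  t_4 = 39,  t_5 = 22,  t_6 = 20,  t_7 = 1,  t_8 = 21,  t_9 = 22,  t_{10} = 2,  t_{11} = 24,  t_{12} = 26,  t_{13} = 9,  t_{14} = 35,  t_{15} = 3,  t_{16} = 38,  t_{17} = 0,  t_{18} = 38,  t_{19} = 38,  t_{20} = 35,  t_{21} = 32,  t_{22} = 26,  t_{23} = 17,  t_{24} = 2,  t_{25} = 19,  t_{26} = 21,  t_{27} = 40,  t_{28} = 20,  t_{29} = 19,  t_{30} = 39,  t_{31} = 17,  t_{32} = 15,  t_{33} = 32,  t_{34} = 6,  t_{35} = 38,  t_{36} = 3,  t_{37} = 0,  t_{38} = 3,  t_{39} = 3,  t_{40} = 6,  t_{41} = 9.
The sequence repeats with period 40.
(2827 - 0) mod 40 = 27, so t_{2827} = t_{27} = 40.

40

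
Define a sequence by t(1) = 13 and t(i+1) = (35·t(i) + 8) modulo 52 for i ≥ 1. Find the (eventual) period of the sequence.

6

Listing terms: t(1) = 13,  t(2) = 47,  t(3) = 41,  t(4) = 39,  t(5) = 21,  t(6) = 15,  t(7) = 13.
Since t(7) = t(1) = 13, the sequence is periodic with period 6.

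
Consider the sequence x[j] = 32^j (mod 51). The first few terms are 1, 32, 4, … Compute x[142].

13

We have x[0] = 1; x[1] = 32; x[2] = 4; x[3] = 26; x[4] = 16; x[5] = 2; x[6] = 13; x[7] = 8; x[8] = 1.
The sequence repeats with period 8.
(142 - 0) mod 8 = 6, so x[142] = x[6] = 13.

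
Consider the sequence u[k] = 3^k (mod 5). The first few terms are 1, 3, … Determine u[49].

u[0] = 1; u[1] = 3; u[2] = 4; u[3] = 2; u[4] = 1.
The sequence repeats with period 4.
So u[49] = u[0 + ((49-0) mod 4)] = u[1] = 3.

3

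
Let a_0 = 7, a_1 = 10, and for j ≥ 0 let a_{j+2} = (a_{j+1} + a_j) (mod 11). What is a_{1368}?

Listing terms: a_0 = 7; a_1 = 10; a_2 = 6; a_3 = 5; a_4 = 0; a_5 = 5; a_6 = 5; a_7 = 10; a_8 = 4; a_9 = 3; a_{10} = 7; a_{11} = 10.
The sequence repeats with period 10.
(1368 - 0) mod 10 = 8, so a_{1368} = a_8 = 4.

4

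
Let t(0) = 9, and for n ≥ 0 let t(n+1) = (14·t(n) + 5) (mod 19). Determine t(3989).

12

t(0) = 9, t(1) = 17, t(2) = 15, t(3) = 6, t(4) = 13, t(5) = 16, t(6) = 1, t(7) = 0, t(8) = 5, t(9) = 18, t(10) = 10, t(11) = 12, t(12) = 2, t(13) = 14, t(14) = 11, t(15) = 7, t(16) = 8, t(17) = 3, t(18) = 9.
The sequence repeats with period 18.
So t(3989) = t(0 + ((3989-0) mod 18)) = t(11) = 12.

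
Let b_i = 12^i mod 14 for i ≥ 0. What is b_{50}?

4

b_0 = 1,  b_1 = 12,  b_2 = 4,  b_3 = 6,  b_4 = 2,  b_5 = 10,  b_6 = 8,  b_7 = 12.
Since b_7 = b_1 = 12, the sequence is eventually periodic: after a pre-period of length 1 it cycles with period 6.
For i ≥ 1, b_i depends only on (i - 1) mod 6. (50 - 1) mod 6 = 1, so b_{50} = b_2 = 4.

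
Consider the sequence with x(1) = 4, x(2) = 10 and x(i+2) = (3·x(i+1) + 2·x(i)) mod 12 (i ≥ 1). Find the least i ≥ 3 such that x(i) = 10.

5

Listing terms: x(1) = 4; x(2) = 10; x(3) = 2; x(4) = 2; x(5) = 10; x(6) = 10; x(7) = 2.
Since (x(6), x(7)) = (x(2), x(3)) = (10, 2) (two consecutive terms determine the rest), the sequence is eventually periodic: after a pre-period of length 1 it cycles with period 4.
The value 10 first appears (with i ≥ 3) at x(5).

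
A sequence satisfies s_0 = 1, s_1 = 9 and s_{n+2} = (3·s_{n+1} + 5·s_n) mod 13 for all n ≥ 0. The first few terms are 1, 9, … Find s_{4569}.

We have s_0 = 1; s_1 = 9; s_2 = 6; s_3 = 11; s_4 = 11; s_5 = 10; s_6 = 7; s_7 = 6; s_8 = 1; s_9 = 7; s_{10} = 0; s_{11} = 9; s_{12} = 1; s_{13} = 9.
The sequence repeats with period 12.
So s_{4569} = s_{0 + ((4569-0) mod 12)} = s_9 = 7.

7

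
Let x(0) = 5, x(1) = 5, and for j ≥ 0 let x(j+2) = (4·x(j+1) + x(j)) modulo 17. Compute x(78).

x(0) = 5, x(1) = 5, x(2) = 8, x(3) = 3, x(4) = 3, x(5) = 15, x(6) = 12, x(7) = 12, x(8) = 9, x(9) = 14, x(10) = 14, x(11) = 2, x(12) = 5, x(13) = 5.
The sequence repeats with period 12.
(78 - 0) mod 12 = 6, so x(78) = x(6) = 12.

12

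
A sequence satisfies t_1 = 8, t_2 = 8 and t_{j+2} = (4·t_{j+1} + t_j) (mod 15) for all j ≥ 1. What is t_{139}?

4

We have t_1 = 8; t_2 = 8; t_3 = 10; t_4 = 3; t_5 = 7; t_6 = 1; t_7 = 11; t_8 = 0; t_9 = 11; t_{10} = 14; t_{11} = 7; t_{12} = 12; t_{13} = 10; t_{14} = 7; t_{15} = 8; t_{16} = 9; t_{17} = 14; t_{18} = 5; t_{19} = 4; t_{20} = 6; t_{21} = 13; t_{22} = 13; t_{23} = 5; t_{24} = 3; t_{25} = 2; t_{26} = 11; t_{27} = 1; t_{28} = 0; t_{29} = 1; t_{30} = 4; t_{31} = 2; t_{32} = 12; t_{33} = 5; t_{34} = 2; t_{35} = 13; t_{36} = 9; t_{37} = 4; t_{38} = 10; t_{39} = 14; t_{40} = 6; t_{41} = 8; t_{42} = 8.
The sequence repeats with period 40.
So t_{139} = t_{1 + ((139-1) mod 40)} = t_{19} = 4.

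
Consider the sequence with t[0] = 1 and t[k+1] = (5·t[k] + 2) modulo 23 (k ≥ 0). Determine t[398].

14

We have t[0] = 1, t[1] = 7, t[2] = 14, t[3] = 3, t[4] = 17, t[5] = 18, t[6] = 0, t[7] = 2, t[8] = 12, t[9] = 16, t[10] = 13, t[11] = 21, t[12] = 15, t[13] = 8, t[14] = 19, t[15] = 5, t[16] = 4, t[17] = 22, t[18] = 20, t[19] = 10, t[20] = 6, t[21] = 9, t[22] = 1.
Since t[22] = t[0] = 1, the sequence is periodic with period 22.
(398 - 0) mod 22 = 2, so t[398] = t[2] = 14.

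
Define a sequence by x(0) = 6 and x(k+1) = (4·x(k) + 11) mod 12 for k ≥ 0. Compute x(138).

3

Listing terms: x(0) = 6,  x(1) = 11,  x(2) = 7,  x(3) = 3,  x(4) = 11.
Since x(4) = x(1) = 11, the sequence is eventually periodic: after a pre-period of length 1 it cycles with period 3.
For k ≥ 1, x(k) depends only on (k - 1) mod 3. (138 - 1) mod 3 = 2, so x(138) = x(3) = 3.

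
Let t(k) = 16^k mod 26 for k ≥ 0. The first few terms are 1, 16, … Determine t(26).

We have t(0) = 1; t(1) = 16; t(2) = 22; t(3) = 14; t(4) = 16.
Since t(4) = t(1) = 16, the sequence is eventually periodic: after a pre-period of length 1 it cycles with period 3.
For k ≥ 1, t(k) depends only on (k - 1) mod 3. (26 - 1) mod 3 = 1, so t(26) = t(2) = 22.

22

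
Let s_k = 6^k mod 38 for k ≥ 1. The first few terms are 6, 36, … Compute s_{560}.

s_1 = 6, s_2 = 36, s_3 = 26, s_4 = 4, s_5 = 24, s_6 = 30, s_7 = 28, s_8 = 16, s_9 = 20, s_{10} = 6.
The sequence repeats with period 9.
(560 - 1) mod 9 = 1, so s_{560} = s_2 = 36.

36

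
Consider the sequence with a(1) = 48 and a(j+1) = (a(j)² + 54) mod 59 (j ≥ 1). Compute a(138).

57

a(1) = 48,  a(2) = 57,  a(3) = 58,  a(4) = 55,  a(5) = 11,  a(6) = 57.
Since a(6) = a(2) = 57, the sequence is eventually periodic: after a pre-period of length 1 it cycles with period 4.
For j ≥ 2, a(j) depends only on (j - 2) mod 4. (138 - 2) mod 4 = 0, so a(138) = a(2) = 57.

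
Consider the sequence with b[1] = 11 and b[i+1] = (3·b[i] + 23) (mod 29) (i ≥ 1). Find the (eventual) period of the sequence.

b[1] = 11,  b[2] = 27,  b[3] = 17,  b[4] = 16,  b[5] = 13,  b[6] = 4,  b[7] = 6,  b[8] = 12,  b[9] = 1,  b[10] = 26,  b[11] = 14,  b[12] = 7,  b[13] = 15,  b[14] = 10,  b[15] = 24,  b[16] = 8,  b[17] = 18,  b[18] = 19,  b[19] = 22,  b[20] = 2,  b[21] = 0,  b[22] = 23,  b[23] = 5,  b[24] = 9,  b[25] = 21,  b[26] = 28,  b[27] = 20,  b[28] = 25,  b[29] = 11.
Since b[29] = b[1] = 11, the sequence is periodic with period 28.

28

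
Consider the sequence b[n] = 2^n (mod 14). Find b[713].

We have b[1] = 2,  b[2] = 4,  b[3] = 8,  b[4] = 2.
Since b[4] = b[1] = 2, the sequence is periodic with period 3.
So b[713] = b[1 + ((713-1) mod 3)] = b[2] = 4.

4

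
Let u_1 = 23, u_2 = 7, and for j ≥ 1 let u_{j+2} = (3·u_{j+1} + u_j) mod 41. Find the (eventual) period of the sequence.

u_1 = 23, u_2 = 7, u_3 = 3, u_4 = 16, u_5 = 10, u_6 = 5, u_7 = 25, u_8 = 39, u_9 = 19, u_{10} = 14, u_{11} = 20, u_{12} = 33, u_{13} = 37, u_{14} = 21, u_{15} = 18, u_{16} = 34, u_{17} = 38, u_{18} = 25, u_{19} = 31, u_{20} = 36, u_{21} = 16, u_{22} = 2, u_{23} = 22, u_{24} = 27, u_{25} = 21, u_{26} = 8, u_{27} = 4, u_{28} = 20, u_{29} = 23, u_{30} = 7.
The sequence repeats with period 28.

28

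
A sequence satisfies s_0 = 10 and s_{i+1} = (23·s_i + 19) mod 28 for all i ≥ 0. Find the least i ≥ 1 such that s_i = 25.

1

s_0 = 10; s_1 = 25; s_2 = 6; s_3 = 17; s_4 = 18; s_5 = 13; s_6 = 10.
The sequence repeats with period 6.
The value 25 first appears (with i ≥ 1) at s_1.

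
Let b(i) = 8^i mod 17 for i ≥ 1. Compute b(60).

16

b(1) = 8,  b(2) = 13,  b(3) = 2,  b(4) = 16,  b(5) = 9,  b(6) = 4,  b(7) = 15,  b(8) = 1,  b(9) = 8.
The sequence repeats with period 8.
(60 - 1) mod 8 = 3, so b(60) = b(4) = 16.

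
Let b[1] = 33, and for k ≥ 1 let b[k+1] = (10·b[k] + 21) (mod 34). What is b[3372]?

13

We have b[1] = 33; b[2] = 11; b[3] = 29; b[4] = 5; b[5] = 3; b[6] = 17; b[7] = 21; b[8] = 27; b[9] = 19; b[10] = 7; b[11] = 23; b[12] = 13; b[13] = 15; b[14] = 1; b[15] = 31; b[16] = 25; b[17] = 33.
Since b[17] = b[1] = 33, the sequence is periodic with period 16.
(3372 - 1) mod 16 = 11, so b[3372] = b[12] = 13.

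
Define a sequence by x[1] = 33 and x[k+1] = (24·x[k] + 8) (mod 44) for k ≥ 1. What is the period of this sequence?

10

Listing terms: x[1] = 33, x[2] = 8, x[3] = 24, x[4] = 12, x[5] = 32, x[6] = 28, x[7] = 20, x[8] = 4, x[9] = 16, x[10] = 40, x[11] = 0, x[12] = 8.
Since x[12] = x[2] = 8, the sequence is eventually periodic: after a pre-period of length 1 it cycles with period 10.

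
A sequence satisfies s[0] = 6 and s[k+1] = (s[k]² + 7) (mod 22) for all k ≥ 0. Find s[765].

5

Computing terms: s[0] = 6, s[1] = 21, s[2] = 8, s[3] = 5, s[4] = 10, s[5] = 19, s[6] = 16, s[7] = 21.
Since s[7] = s[1] = 21, the sequence is eventually periodic: after a pre-period of length 1 it cycles with period 6.
For k ≥ 1, s[k] depends only on (k - 1) mod 6. (765 - 1) mod 6 = 2, so s[765] = s[3] = 5.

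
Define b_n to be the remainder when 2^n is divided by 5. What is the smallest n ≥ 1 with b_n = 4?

2

b_0 = 1; b_1 = 2; b_2 = 4; b_3 = 3; b_4 = 1.
Since b_4 = b_0 = 1, the sequence is periodic with period 4.
The value 4 first appears (with n ≥ 1) at b_2.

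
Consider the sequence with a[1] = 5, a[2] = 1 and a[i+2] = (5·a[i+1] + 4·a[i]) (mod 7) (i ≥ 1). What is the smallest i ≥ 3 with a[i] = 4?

3

Computing terms: a[1] = 5,  a[2] = 1,  a[3] = 4,  a[4] = 3,  a[5] = 3,  a[6] = 6,  a[7] = 0,  a[8] = 3,  a[9] = 1,  a[10] = 3,  a[11] = 5,  a[12] = 2,  a[13] = 2,  a[14] = 4,  a[15] = 0,  a[16] = 2,  a[17] = 3,  a[18] = 2,  a[19] = 1,  a[20] = 6,  a[21] = 6,  a[22] = 5,  a[23] = 0,  a[24] = 6,  a[25] = 2,  a[26] = 6,  a[27] = 3,  a[28] = 4,  a[29] = 4,  a[30] = 1,  a[31] = 0,  a[32] = 4,  a[33] = 6,  a[34] = 4,  a[35] = 2,  a[36] = 5,  a[37] = 5,  a[38] = 3,  a[39] = 0,  a[40] = 5,  a[41] = 4,  a[42] = 5,  a[43] = 6,  a[44] = 1,  a[45] = 1,  a[46] = 2,  a[47] = 0,  a[48] = 1,  a[49] = 5,  a[50] = 1.
Since (a[49], a[50]) = (a[1], a[2]) = (5, 1) (two consecutive terms determine the rest), the sequence is periodic with period 48.
The value 4 first appears (with i ≥ 3) at a[3].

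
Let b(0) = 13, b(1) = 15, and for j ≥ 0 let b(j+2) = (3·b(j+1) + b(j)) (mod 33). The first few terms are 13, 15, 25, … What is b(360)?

13

Computing terms: b(0) = 13, b(1) = 15, b(2) = 25, b(3) = 24, b(4) = 31, b(5) = 18, b(6) = 19, b(7) = 9, b(8) = 13, b(9) = 15.
Since (b(8), b(9)) = (b(0), b(1)) = (13, 15) (two consecutive terms determine the rest), the sequence is periodic with period 8.
(360 - 0) mod 8 = 0, so b(360) = b(0) = 13.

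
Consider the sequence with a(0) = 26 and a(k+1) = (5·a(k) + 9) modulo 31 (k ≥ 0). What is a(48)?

26

a(0) = 26,  a(1) = 15,  a(2) = 22,  a(3) = 26.
Since a(3) = a(0) = 26, the sequence is periodic with period 3.
(48 - 0) mod 3 = 0, so a(48) = a(0) = 26.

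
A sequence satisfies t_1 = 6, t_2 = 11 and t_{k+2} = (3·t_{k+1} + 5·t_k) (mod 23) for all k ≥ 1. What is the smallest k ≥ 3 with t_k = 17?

We have t_1 = 6,  t_2 = 11,  t_3 = 17,  t_4 = 14,  t_5 = 12,  t_6 = 14,  t_7 = 10,  t_8 = 8,  t_9 = 5,  t_{10} = 9,  t_{11} = 6,  t_{12} = 17,  t_{13} = 12,  t_{14} = 6,  t_{15} = 9,  t_{16} = 11,  t_{17} = 9,  t_{18} = 13,  t_{19} = 15,  t_{20} = 18,  t_{21} = 14,  t_{22} = 17,  t_{23} = 6,  t_{24} = 11.
Since (t_{23}, t_{24}) = (t_1, t_2) = (6, 11) (two consecutive terms determine the rest), the sequence is periodic with period 22.
The value 17 first appears (with k ≥ 3) at t_3.

3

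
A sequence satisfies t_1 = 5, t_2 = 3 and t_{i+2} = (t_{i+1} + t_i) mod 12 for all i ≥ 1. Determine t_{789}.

We have t_1 = 5,  t_2 = 3,  t_3 = 8,  t_4 = 11,  t_5 = 7,  t_6 = 6,  t_7 = 1,  t_8 = 7,  t_9 = 8,  t_{10} = 3,  t_{11} = 11,  t_{12} = 2,  t_{13} = 1,  t_{14} = 3,  t_{15} = 4,  t_{16} = 7,  t_{17} = 11,  t_{18} = 6,  t_{19} = 5,  t_{20} = 11,  t_{21} = 4,  t_{22} = 3,  t_{23} = 7,  t_{24} = 10,  t_{25} = 5,  t_{26} = 3.
The sequence repeats with period 24.
So t_{789} = t_{1 + ((789-1) mod 24)} = t_{21} = 4.

4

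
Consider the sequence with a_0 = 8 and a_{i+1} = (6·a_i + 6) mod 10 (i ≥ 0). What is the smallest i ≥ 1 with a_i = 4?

Computing terms: a_0 = 8, a_1 = 4, a_2 = 0, a_3 = 6, a_4 = 2, a_5 = 8.
Since a_5 = a_0 = 8, the sequence is periodic with period 5.
The value 4 first appears (with i ≥ 1) at a_1.

1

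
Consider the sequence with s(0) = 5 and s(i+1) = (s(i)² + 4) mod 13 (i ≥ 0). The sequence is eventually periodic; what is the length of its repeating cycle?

Listing terms: s(0) = 5; s(1) = 3; s(2) = 0; s(3) = 4; s(4) = 7; s(5) = 1; s(6) = 5.
Since s(6) = s(0) = 5, the sequence is periodic with period 6.

6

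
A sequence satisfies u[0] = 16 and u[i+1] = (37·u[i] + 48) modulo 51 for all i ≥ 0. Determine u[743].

u[0] = 16, u[1] = 28, u[2] = 13, u[3] = 19, u[4] = 37, u[5] = 40, u[6] = 49, u[7] = 25, u[8] = 4, u[9] = 43, u[10] = 7, u[11] = 1, u[12] = 34, u[13] = 31, u[14] = 22, u[15] = 46, u[16] = 16.
Since u[16] = u[0] = 16, the sequence is periodic with period 16.
(743 - 0) mod 16 = 7, so u[743] = u[7] = 25.

25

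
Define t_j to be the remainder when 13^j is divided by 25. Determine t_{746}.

9

Computing terms: t_0 = 1, t_1 = 13, t_2 = 19, t_3 = 22, t_4 = 11, t_5 = 18, t_6 = 9, t_7 = 17, t_8 = 21, t_9 = 23, t_{10} = 24, t_{11} = 12, t_{12} = 6, t_{13} = 3, t_{14} = 14, t_{15} = 7, t_{16} = 16, t_{17} = 8, t_{18} = 4, t_{19} = 2, t_{20} = 1.
Since t_{20} = t_0 = 1, the sequence is periodic with period 20.
So t_{746} = t_{0 + ((746-0) mod 20)} = t_6 = 9.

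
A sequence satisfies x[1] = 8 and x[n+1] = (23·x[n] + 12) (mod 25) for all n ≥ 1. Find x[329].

3

x[1] = 8, x[2] = 21, x[3] = 20, x[4] = 22, x[5] = 18, x[6] = 1, x[7] = 10, x[8] = 17, x[9] = 3, x[10] = 6, x[11] = 0, x[12] = 12, x[13] = 13, x[14] = 11, x[15] = 15, x[16] = 7, x[17] = 23, x[18] = 16, x[19] = 5, x[20] = 2, x[21] = 8.
Since x[21] = x[1] = 8, the sequence is periodic with period 20.
(329 - 1) mod 20 = 8, so x[329] = x[9] = 3.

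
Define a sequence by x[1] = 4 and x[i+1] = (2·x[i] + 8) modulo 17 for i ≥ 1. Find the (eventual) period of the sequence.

We have x[1] = 4, x[2] = 16, x[3] = 6, x[4] = 3, x[5] = 14, x[6] = 2, x[7] = 12, x[8] = 15, x[9] = 4.
Since x[9] = x[1] = 4, the sequence is periodic with period 8.

8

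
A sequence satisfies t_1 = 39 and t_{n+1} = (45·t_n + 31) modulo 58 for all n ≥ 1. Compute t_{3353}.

15

We have t_1 = 39; t_2 = 46; t_3 = 13; t_4 = 36; t_5 = 27; t_6 = 28; t_7 = 15; t_8 = 10; t_9 = 17; t_{10} = 42; t_{11} = 7; t_{12} = 56; t_{13} = 57; t_{14} = 44; t_{15} = 39.
The sequence repeats with period 14.
So t_{3353} = t_{1 + ((3353-1) mod 14)} = t_7 = 15.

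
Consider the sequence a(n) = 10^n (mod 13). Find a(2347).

10

Computing terms: a(0) = 1,  a(1) = 10,  a(2) = 9,  a(3) = 12,  a(4) = 3,  a(5) = 4,  a(6) = 1.
The sequence repeats with period 6.
(2347 - 0) mod 6 = 1, so a(2347) = a(1) = 10.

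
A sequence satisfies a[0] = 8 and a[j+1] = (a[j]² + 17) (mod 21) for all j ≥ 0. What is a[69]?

0

Computing terms: a[0] = 8,  a[1] = 18,  a[2] = 5,  a[3] = 0,  a[4] = 17,  a[5] = 12,  a[6] = 14,  a[7] = 3,  a[8] = 5.
Since a[8] = a[2] = 5, the sequence is eventually periodic: after a pre-period of length 2 it cycles with period 6.
For j ≥ 2, a[j] depends only on (j - 2) mod 6. (69 - 2) mod 6 = 1, so a[69] = a[3] = 0.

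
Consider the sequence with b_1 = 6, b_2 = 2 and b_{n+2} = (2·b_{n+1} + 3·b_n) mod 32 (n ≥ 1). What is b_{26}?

Computing terms: b_1 = 6,  b_2 = 2,  b_3 = 22,  b_4 = 18,  b_5 = 6,  b_6 = 2.
The sequence repeats with period 4.
(26 - 1) mod 4 = 1, so b_{26} = b_2 = 2.

2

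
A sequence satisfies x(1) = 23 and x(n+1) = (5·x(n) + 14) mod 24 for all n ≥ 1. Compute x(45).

23

x(1) = 23; x(2) = 9; x(3) = 11; x(4) = 21; x(5) = 23.
The sequence repeats with period 4.
(45 - 1) mod 4 = 0, so x(45) = x(1) = 23.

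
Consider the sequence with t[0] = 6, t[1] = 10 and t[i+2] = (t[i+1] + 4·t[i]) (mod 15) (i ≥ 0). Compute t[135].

4

Listing terms: t[0] = 6,  t[1] = 10,  t[2] = 4,  t[3] = 14,  t[4] = 0,  t[5] = 11,  t[6] = 11,  t[7] = 10,  t[8] = 9,  t[9] = 4,  t[10] = 10,  t[11] = 11,  t[12] = 6,  t[13] = 5,  t[14] = 14,  t[15] = 4,  t[16] = 0,  t[17] = 1,  t[18] = 1,  t[19] = 5,  t[20] = 9,  t[21] = 14,  t[22] = 5,  t[23] = 1,  t[24] = 6,  t[25] = 10.
The sequence repeats with period 24.
So t[135] = t[0 + ((135-0) mod 24)] = t[15] = 4.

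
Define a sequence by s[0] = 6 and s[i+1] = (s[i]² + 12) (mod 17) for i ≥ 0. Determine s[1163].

We have s[0] = 6,  s[1] = 14,  s[2] = 4,  s[3] = 11,  s[4] = 14.
Since s[4] = s[1] = 14, the sequence is eventually periodic: after a pre-period of length 1 it cycles with period 3.
For i ≥ 1, s[i] depends only on (i - 1) mod 3. (1163 - 1) mod 3 = 1, so s[1163] = s[2] = 4.

4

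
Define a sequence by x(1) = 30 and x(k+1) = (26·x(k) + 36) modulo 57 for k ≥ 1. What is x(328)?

30

We have x(1) = 30,  x(2) = 18,  x(3) = 48,  x(4) = 30.
Since x(4) = x(1) = 30, the sequence is periodic with period 3.
So x(328) = x(1 + ((328-1) mod 3)) = x(1) = 30.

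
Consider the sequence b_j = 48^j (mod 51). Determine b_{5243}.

27

Computing terms: b_1 = 48, b_2 = 9, b_3 = 24, b_4 = 30, b_5 = 12, b_6 = 15, b_7 = 6, b_8 = 33, b_9 = 3, b_{10} = 42, b_{11} = 27, b_{12} = 21, b_{13} = 39, b_{14} = 36, b_{15} = 45, b_{16} = 18, b_{17} = 48.
The sequence repeats with period 16.
(5243 - 1) mod 16 = 10, so b_{5243} = b_{11} = 27.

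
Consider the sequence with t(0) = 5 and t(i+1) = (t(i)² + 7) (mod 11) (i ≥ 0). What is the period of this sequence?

t(0) = 5,  t(1) = 10,  t(2) = 8,  t(3) = 5.
The sequence repeats with period 3.

3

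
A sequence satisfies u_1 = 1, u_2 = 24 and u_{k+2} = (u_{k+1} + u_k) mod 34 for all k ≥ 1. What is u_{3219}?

33

We have u_1 = 1; u_2 = 24; u_3 = 25; u_4 = 15; u_5 = 6; u_6 = 21; u_7 = 27; u_8 = 14; u_9 = 7; u_{10} = 21; u_{11} = 28; u_{12} = 15; u_{13} = 9; u_{14} = 24; u_{15} = 33; u_{16} = 23; u_{17} = 22; u_{18} = 11; u_{19} = 33; u_{20} = 10; u_{21} = 9; u_{22} = 19; u_{23} = 28; u_{24} = 13; u_{25} = 7; u_{26} = 20; u_{27} = 27; u_{28} = 13; u_{29} = 6; u_{30} = 19; u_{31} = 25; u_{32} = 10; u_{33} = 1; u_{34} = 11; u_{35} = 12; u_{36} = 23; u_{37} = 1; u_{38} = 24.
The sequence repeats with period 36.
So u_{3219} = u_{1 + ((3219-1) mod 36)} = u_{15} = 33.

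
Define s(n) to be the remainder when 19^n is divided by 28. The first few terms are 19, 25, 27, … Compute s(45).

27

s(1) = 19, s(2) = 25, s(3) = 27, s(4) = 9, s(5) = 3, s(6) = 1, s(7) = 19.
The sequence repeats with period 6.
(45 - 1) mod 6 = 2, so s(45) = s(3) = 27.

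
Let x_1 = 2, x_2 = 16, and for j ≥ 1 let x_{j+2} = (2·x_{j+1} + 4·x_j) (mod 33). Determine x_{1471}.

2

x_1 = 2; x_2 = 16; x_3 = 7; x_4 = 12; x_5 = 19; x_6 = 20; x_7 = 17; x_8 = 15; x_9 = 32; x_{10} = 25; x_{11} = 13; x_{12} = 27; x_{13} = 7; x_{14} = 23; x_{15} = 8; x_{16} = 9; x_{17} = 17; x_{18} = 4; x_{19} = 10; x_{20} = 3; x_{21} = 13; x_{22} = 5; x_{23} = 29; x_{24} = 12; x_{25} = 8; x_{26} = 31; x_{27} = 28; x_{28} = 15; x_{29} = 10; x_{30} = 14; x_{31} = 2; x_{32} = 27; x_{33} = 29; x_{34} = 1; x_{35} = 19; x_{36} = 9; x_{37} = 28; x_{38} = 26; x_{39} = 32; x_{40} = 3; x_{41} = 2; x_{42} = 16.
The sequence repeats with period 40.
(1471 - 1) mod 40 = 30, so x_{1471} = x_{31} = 2.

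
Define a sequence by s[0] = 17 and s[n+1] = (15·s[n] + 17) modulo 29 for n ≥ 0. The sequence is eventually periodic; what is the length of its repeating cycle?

28

We have s[0] = 17; s[1] = 11; s[2] = 8; s[3] = 21; s[4] = 13; s[5] = 9; s[6] = 7; s[7] = 6; s[8] = 20; s[9] = 27; s[10] = 16; s[11] = 25; s[12] = 15; s[13] = 10; s[14] = 22; s[15] = 28; s[16] = 2; s[17] = 18; s[18] = 26; s[19] = 1; s[20] = 3; s[21] = 4; s[22] = 19; s[23] = 12; s[24] = 23; s[25] = 14; s[26] = 24; s[27] = 0; s[28] = 17.
Since s[28] = s[0] = 17, the sequence is periodic with period 28.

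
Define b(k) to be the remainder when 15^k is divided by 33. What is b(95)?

12

We have b(1) = 15,  b(2) = 27,  b(3) = 9,  b(4) = 3,  b(5) = 12,  b(6) = 15.
Since b(6) = b(1) = 15, the sequence is periodic with period 5.
(95 - 1) mod 5 = 4, so b(95) = b(5) = 12.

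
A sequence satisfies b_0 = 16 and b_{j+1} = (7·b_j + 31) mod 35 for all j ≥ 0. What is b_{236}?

Listing terms: b_0 = 16,  b_1 = 3,  b_2 = 17,  b_3 = 10,  b_4 = 31,  b_5 = 3.
Since b_5 = b_1 = 3, the sequence is eventually periodic: after a pre-period of length 1 it cycles with period 4.
For j ≥ 1, b_j depends only on (j - 1) mod 4. (236 - 1) mod 4 = 3, so b_{236} = b_4 = 31.

31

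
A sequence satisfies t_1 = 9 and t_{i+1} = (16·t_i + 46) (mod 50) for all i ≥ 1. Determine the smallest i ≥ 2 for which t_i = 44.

11

Listing terms: t_1 = 9,  t_2 = 40,  t_3 = 36,  t_4 = 22,  t_5 = 48,  t_6 = 14,  t_7 = 20,  t_8 = 16,  t_9 = 2,  t_{10} = 28,  t_{11} = 44,  t_{12} = 0,  t_{13} = 46,  t_{14} = 32,  t_{15} = 8,  t_{16} = 24,  t_{17} = 30,  t_{18} = 26,  t_{19} = 12,  t_{20} = 38,  t_{21} = 4,  t_{22} = 10,  t_{23} = 6,  t_{24} = 42,  t_{25} = 18,  t_{26} = 34,  t_{27} = 40.
Since t_{27} = t_2 = 40, the sequence is eventually periodic: after a pre-period of length 1 it cycles with period 25.
The value 44 first appears (with i ≥ 2) at t_{11}.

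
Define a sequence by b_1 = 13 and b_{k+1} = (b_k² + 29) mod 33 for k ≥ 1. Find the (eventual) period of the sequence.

Computing terms: b_1 = 13; b_2 = 0; b_3 = 29; b_4 = 12; b_5 = 8; b_6 = 27; b_7 = 32; b_8 = 30; b_9 = 5; b_{10} = 21; b_{11} = 8.
Since b_{11} = b_5 = 8, the sequence is eventually periodic: after a pre-period of length 4 it cycles with period 6.

6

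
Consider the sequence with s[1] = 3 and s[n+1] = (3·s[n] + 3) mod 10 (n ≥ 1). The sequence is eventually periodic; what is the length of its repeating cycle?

4

Listing terms: s[1] = 3, s[2] = 2, s[3] = 9, s[4] = 0, s[5] = 3.
Since s[5] = s[1] = 3, the sequence is periodic with period 4.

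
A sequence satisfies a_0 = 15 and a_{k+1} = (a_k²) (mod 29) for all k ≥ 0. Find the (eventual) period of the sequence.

a_0 = 15,  a_1 = 22,  a_2 = 20,  a_3 = 23,  a_4 = 7,  a_5 = 20.
Since a_5 = a_2 = 20, the sequence is eventually periodic: after a pre-period of length 2 it cycles with period 3.

3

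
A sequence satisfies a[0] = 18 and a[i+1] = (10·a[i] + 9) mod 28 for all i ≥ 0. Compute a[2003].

Listing terms: a[0] = 18,  a[1] = 21,  a[2] = 23,  a[3] = 15,  a[4] = 19,  a[5] = 3,  a[6] = 11,  a[7] = 7,  a[8] = 23.
Since a[8] = a[2] = 23, the sequence is eventually periodic: after a pre-period of length 2 it cycles with period 6.
For i ≥ 2, a[i] depends only on (i - 2) mod 6. (2003 - 2) mod 6 = 3, so a[2003] = a[5] = 3.

3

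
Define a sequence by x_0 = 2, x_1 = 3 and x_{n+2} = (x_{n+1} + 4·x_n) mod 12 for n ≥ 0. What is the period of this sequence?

We have x_0 = 2; x_1 = 3; x_2 = 11; x_3 = 11; x_4 = 7; x_5 = 3; x_6 = 7; x_7 = 7; x_8 = 11; x_9 = 3; x_{10} = 11.
Since (x_9, x_{10}) = (x_1, x_2) = (3, 11) (two consecutive terms determine the rest), the sequence is eventually periodic: after a pre-period of length 1 it cycles with period 8.

8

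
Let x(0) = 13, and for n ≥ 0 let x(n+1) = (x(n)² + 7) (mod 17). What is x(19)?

16

Computing terms: x(0) = 13,  x(1) = 6,  x(2) = 9,  x(3) = 3,  x(4) = 16,  x(5) = 8,  x(6) = 3.
Since x(6) = x(3) = 3, the sequence is eventually periodic: after a pre-period of length 3 it cycles with period 3.
For n ≥ 3, x(n) depends only on (n - 3) mod 3. (19 - 3) mod 3 = 1, so x(19) = x(4) = 16.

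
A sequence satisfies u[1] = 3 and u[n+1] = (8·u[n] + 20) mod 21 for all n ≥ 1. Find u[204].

Computing terms: u[1] = 3; u[2] = 2; u[3] = 15; u[4] = 14; u[5] = 6; u[6] = 5; u[7] = 18; u[8] = 17; u[9] = 9; u[10] = 8; u[11] = 0; u[12] = 20; u[13] = 12; u[14] = 11; u[15] = 3.
Since u[15] = u[1] = 3, the sequence is periodic with period 14.
So u[204] = u[1 + ((204-1) mod 14)] = u[8] = 17.

17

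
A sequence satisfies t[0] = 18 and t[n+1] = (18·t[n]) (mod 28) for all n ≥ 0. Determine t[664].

t[0] = 18; t[1] = 16; t[2] = 8; t[3] = 4; t[4] = 16.
Since t[4] = t[1] = 16, the sequence is eventually periodic: after a pre-period of length 1 it cycles with period 3.
For n ≥ 1, t[n] depends only on (n - 1) mod 3. (664 - 1) mod 3 = 0, so t[664] = t[1] = 16.

16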